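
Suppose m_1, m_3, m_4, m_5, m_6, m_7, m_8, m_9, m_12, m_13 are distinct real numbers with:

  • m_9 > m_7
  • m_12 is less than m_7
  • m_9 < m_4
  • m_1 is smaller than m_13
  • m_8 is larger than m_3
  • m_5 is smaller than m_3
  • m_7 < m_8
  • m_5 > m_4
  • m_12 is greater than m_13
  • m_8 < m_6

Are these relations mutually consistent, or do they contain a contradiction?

consistent

Every relation is compatible with m_1 < m_13 < m_12 < m_7 < m_9 < m_4 < m_5 < m_3 < m_8 < m_6; the set is consistent.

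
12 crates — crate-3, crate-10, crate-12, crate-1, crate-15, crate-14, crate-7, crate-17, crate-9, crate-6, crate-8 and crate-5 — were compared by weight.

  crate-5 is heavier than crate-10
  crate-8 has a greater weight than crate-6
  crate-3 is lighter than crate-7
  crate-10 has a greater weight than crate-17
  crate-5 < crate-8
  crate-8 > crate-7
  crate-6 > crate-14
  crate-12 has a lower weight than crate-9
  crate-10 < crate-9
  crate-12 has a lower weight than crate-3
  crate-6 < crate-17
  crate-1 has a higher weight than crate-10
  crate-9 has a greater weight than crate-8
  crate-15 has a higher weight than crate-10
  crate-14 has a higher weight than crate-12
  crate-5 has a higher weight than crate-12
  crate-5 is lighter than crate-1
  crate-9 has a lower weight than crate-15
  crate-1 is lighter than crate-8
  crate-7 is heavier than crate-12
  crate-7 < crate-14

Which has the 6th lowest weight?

Chaining the given pairs: crate-12 < crate-3 < crate-7 < crate-14 < crate-6 < crate-17 < crate-10 < crate-5 < crate-1 < crate-8 < crate-9 < crate-15.
The 6th smallest is crate-17.

crate-17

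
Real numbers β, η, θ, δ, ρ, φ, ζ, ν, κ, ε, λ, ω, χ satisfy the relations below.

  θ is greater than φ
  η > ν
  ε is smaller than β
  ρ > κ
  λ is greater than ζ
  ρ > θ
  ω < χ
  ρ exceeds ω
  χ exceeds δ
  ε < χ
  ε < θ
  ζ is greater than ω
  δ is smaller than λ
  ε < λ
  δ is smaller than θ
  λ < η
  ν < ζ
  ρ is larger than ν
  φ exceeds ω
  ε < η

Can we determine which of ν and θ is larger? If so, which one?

undetermined

Following every chain through ν: above ν we get ζ, λ, η, ρ.
θ is not reached, and no chain runs the other way from θ to ν.
So the given relations leave the order of ν and θ undetermined.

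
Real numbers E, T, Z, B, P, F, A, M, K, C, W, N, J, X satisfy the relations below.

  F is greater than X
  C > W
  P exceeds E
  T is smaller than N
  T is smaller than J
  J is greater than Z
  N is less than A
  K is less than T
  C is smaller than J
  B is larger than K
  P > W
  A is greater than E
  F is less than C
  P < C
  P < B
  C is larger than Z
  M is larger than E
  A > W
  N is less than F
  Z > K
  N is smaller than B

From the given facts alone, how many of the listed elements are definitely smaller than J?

The elements the relations force below J are K, E, X, T, N, W, F, P, Z, C — no chain reaches any other.
That is 10.

10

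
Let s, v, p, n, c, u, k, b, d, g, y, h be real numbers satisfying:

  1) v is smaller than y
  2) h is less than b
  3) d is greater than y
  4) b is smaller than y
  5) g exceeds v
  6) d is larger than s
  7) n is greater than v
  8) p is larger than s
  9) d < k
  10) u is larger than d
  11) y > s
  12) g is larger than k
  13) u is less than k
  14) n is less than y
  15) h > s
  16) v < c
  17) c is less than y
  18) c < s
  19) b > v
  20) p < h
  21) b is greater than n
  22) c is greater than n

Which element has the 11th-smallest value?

Chaining the given pairs: v < n < c < s < p < h < b < y < d < u < k < g.
Counting 11 from the smallest end gives k.

k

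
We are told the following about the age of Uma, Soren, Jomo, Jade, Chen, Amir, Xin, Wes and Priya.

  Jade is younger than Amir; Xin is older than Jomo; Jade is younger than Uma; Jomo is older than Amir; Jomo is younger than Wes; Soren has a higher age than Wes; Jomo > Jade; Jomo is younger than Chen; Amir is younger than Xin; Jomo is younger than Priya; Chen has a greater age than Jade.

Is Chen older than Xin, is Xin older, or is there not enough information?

undetermined

Following every chain through Chen: below Chen we get Jade, Amir, Jomo.
Xin is not reached, and no chain runs the other way from Xin to Chen.
So the given relations leave the order of Chen and Xin undetermined.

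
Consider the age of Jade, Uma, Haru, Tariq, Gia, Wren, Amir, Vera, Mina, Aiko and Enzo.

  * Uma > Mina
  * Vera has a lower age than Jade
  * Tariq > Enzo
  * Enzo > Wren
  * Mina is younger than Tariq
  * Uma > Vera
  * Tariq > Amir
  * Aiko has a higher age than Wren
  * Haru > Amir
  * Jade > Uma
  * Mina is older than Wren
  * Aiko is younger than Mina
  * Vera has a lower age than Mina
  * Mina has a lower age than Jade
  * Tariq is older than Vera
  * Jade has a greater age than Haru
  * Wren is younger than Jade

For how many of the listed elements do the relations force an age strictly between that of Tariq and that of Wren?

3

Chaining upward from Wren reaches: Aiko, Enzo, Mina, Uma, Jade.
Chaining downward from Tariq reaches: Vera, Aiko, Enzo, Mina, Amir.
Strictly between Wren and Tariq are those in both lists: Aiko, Enzo, Mina — 3 elements.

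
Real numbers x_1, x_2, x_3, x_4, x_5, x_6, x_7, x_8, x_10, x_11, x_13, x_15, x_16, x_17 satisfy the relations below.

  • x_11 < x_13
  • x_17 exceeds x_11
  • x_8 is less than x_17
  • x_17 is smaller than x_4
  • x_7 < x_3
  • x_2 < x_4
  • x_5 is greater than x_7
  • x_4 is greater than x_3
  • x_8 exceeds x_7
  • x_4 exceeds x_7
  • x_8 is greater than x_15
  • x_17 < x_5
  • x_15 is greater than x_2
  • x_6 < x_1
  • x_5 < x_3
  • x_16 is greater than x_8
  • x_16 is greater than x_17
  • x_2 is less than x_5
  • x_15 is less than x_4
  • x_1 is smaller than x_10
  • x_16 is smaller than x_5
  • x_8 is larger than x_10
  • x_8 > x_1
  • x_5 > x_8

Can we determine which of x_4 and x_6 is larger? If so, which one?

x_4

Following the relations from x_6: x_6 < x_1 < x_10 < x_8 < x_17 < x_16 < x_5 < x_3 < x_4.
So x_4 is larger.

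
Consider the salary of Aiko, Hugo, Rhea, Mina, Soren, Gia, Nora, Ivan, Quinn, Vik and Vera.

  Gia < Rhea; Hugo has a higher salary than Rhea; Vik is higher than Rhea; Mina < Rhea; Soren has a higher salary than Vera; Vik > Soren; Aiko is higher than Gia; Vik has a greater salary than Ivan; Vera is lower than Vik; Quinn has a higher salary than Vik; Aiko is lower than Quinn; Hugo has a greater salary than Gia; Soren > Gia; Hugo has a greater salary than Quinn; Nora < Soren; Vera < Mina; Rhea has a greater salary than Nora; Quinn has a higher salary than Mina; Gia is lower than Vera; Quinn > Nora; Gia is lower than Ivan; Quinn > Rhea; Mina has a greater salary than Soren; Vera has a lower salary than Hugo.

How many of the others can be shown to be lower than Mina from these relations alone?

4

The elements the relations force below Mina are Gia, Nora, Vera, Soren — no chain reaches any other.
That is 4.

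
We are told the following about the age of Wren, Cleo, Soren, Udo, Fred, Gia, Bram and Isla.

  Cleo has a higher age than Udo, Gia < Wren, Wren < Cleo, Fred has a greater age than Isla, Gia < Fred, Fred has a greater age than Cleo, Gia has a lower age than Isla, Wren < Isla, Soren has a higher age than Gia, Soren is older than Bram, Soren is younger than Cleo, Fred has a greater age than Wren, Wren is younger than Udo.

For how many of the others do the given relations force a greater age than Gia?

The elements the relations force above Gia are Soren, Wren, Isla, Udo, Cleo, Fred — no chain reaches any other.
That is 6.

6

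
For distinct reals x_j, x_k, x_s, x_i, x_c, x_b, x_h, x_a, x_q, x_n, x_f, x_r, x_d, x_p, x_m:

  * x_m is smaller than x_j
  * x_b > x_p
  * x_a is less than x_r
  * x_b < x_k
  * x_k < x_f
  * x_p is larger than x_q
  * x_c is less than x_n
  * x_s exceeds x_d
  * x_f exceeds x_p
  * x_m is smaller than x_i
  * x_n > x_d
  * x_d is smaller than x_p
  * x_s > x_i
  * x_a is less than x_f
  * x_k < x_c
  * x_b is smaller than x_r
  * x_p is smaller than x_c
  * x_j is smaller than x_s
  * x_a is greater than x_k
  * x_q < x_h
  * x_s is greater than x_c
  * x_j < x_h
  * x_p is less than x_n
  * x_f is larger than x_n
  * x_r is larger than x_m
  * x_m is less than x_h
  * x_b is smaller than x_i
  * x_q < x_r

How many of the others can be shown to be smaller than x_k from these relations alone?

4

From x_k the given relations immediately reach x_b.
From those, x_p — 2 in total.
From those, x_q, x_d — 4 in total.
Nothing else is reachable below x_k; 4 in all.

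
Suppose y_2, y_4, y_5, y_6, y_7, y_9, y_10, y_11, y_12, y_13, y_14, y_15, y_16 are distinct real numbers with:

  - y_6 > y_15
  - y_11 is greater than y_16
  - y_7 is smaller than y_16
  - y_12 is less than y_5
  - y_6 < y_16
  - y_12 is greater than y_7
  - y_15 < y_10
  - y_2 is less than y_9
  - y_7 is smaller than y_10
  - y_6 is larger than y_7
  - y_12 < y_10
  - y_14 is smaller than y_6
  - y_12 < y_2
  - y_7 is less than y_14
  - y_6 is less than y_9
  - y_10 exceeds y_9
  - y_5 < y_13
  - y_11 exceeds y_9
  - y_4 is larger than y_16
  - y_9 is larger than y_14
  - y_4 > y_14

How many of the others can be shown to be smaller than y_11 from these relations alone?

8

Directly below y_11: y_9, y_16.
One step further: y_7, y_14, y_2, y_6 (6 so far).
One step further: y_12, y_15 (8 so far).
Nothing else is reachable below y_11; 8 in all.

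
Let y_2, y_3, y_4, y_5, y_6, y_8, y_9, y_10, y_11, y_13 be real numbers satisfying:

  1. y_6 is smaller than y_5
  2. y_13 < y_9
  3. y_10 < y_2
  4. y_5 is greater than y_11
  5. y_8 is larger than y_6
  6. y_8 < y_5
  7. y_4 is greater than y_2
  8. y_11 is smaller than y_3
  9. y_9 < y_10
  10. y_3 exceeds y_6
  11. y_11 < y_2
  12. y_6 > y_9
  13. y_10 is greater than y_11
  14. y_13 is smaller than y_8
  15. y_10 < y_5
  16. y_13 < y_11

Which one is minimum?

y_13

Chaining upward from y_13: directly above it, y_11, y_9, y_8; then y_10, y_6, y_2, y_3, y_5; then y_4.
That covers every other element, and nothing is given below y_13, so y_13 is the minimum.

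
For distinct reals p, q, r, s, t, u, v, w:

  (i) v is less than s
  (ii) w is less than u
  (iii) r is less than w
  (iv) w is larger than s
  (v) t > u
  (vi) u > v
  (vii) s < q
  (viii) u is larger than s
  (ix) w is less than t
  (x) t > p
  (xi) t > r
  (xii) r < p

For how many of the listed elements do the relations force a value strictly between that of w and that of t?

Chaining upward from w reaches: u.
Chaining downward from t reaches: v, s, r, p, u.
Strictly between w and t are those in both lists: u — 1 element.

1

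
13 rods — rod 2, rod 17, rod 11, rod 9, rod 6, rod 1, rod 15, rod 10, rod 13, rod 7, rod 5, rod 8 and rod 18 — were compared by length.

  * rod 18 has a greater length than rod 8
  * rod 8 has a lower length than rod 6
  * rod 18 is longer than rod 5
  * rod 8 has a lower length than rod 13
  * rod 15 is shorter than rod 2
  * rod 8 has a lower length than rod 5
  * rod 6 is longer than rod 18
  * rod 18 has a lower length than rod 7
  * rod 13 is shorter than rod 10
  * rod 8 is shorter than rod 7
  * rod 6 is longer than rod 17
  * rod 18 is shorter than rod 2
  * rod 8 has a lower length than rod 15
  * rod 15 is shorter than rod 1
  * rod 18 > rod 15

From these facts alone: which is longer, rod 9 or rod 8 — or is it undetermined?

Following every chain through rod 8: above rod 8 we get rod 13, rod 5, rod 15, rod 18, rod 1, rod 7, rod 10, rod 2, rod 6.
rod 9 is not reached, and no chain runs the other way from rod 9 to rod 8.
So the given relations leave the order of rod 8 and rod 9 undetermined.

undetermined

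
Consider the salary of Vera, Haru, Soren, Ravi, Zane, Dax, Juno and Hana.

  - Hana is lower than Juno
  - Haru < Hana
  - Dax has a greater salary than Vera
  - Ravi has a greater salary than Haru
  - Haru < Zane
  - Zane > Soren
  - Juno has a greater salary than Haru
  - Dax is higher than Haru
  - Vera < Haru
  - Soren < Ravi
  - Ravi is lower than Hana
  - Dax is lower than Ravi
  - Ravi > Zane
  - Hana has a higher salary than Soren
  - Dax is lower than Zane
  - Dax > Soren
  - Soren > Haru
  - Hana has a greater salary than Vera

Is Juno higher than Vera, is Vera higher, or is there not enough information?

Juno

Vera < Haru and Haru < Dax give Vera < Dax.
With Dax < Zane: Vera < Haru < Dax < Zane.
Then Zane < Ravi extends the chain to Ravi.
With Ravi < Hana: Vera < Haru < Dax < Zane < Ravi < Hana.
Then Hana < Juno extends the chain to Juno.
So Juno is higher.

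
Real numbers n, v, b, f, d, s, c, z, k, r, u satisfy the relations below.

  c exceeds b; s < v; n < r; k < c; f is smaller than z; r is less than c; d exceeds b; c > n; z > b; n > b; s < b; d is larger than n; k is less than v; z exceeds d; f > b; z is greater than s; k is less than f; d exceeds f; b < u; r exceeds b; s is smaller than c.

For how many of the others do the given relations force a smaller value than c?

5

The elements the relations force below c are s, b, n, k, r — no chain reaches any other.
That is 5.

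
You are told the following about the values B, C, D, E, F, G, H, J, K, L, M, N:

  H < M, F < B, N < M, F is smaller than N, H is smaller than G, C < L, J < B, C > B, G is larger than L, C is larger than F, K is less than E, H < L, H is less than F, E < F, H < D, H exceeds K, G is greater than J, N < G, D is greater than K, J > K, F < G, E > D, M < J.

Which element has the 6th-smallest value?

N

Piecing the relations together gives one ordering: K < H < D < E < F < N < M < J < B < C < L < G.
Counting 6 from the smallest end gives N.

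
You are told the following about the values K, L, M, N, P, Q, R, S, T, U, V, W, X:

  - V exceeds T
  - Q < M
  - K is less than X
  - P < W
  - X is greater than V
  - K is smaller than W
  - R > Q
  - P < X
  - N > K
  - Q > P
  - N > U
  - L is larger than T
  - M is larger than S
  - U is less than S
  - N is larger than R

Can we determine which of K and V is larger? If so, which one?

undetermined

Following every chain through K: above K we get W, X, N.
V is not reached, and no chain runs the other way from V to K.
So the given relations leave the order of K and V undetermined.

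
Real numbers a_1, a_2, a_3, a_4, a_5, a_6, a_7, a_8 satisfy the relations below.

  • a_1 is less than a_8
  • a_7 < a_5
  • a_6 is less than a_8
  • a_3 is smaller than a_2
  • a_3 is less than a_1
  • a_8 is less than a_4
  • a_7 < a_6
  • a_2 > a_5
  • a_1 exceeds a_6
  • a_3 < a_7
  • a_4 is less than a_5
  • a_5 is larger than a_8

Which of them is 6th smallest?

a_4

Piecing the relations together gives one ordering: a_3 < a_7 < a_6 < a_1 < a_8 < a_4 < a_5 < a_2.
The 6th smallest is a_4.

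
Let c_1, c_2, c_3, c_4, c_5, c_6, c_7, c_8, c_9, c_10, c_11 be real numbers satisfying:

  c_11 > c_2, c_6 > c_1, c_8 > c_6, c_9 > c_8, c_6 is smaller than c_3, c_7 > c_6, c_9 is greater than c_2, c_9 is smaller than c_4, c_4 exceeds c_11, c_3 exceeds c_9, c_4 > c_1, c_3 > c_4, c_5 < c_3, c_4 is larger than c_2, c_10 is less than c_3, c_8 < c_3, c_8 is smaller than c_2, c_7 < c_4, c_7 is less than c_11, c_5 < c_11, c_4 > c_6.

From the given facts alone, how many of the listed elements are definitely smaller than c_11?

The elements the relations force below c_11 are c_1, c_6, c_8, c_2, c_7, c_5 — no chain reaches any other.
That is 6.

6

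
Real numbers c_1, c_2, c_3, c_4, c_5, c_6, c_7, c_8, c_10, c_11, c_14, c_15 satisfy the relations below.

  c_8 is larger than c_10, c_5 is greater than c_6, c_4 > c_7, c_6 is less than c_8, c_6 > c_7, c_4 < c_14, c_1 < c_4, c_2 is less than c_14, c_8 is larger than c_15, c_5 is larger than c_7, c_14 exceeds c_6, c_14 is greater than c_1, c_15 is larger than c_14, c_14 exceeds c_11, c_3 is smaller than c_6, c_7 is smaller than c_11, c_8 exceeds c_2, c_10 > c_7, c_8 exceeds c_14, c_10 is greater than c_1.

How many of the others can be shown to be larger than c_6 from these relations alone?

From c_6 the given relations immediately reach c_14, c_5, c_8.
From those, c_15 — 4 in total.
No other element is forced above c_6 by the given relations, so the count is 4.

4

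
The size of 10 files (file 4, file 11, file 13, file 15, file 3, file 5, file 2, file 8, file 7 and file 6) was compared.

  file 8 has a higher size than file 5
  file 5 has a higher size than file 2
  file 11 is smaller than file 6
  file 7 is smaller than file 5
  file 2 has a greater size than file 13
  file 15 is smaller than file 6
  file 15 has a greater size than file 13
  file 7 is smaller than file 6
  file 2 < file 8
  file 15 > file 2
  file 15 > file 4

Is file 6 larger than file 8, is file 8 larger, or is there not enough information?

undetermined

Following every chain through file 6: below file 6 we get file 7, file 4, file 13, file 2, file 15, file 11.
file 8 is not reached, and no chain runs the other way from file 8 to file 6.
So the given relations leave the order of file 6 and file 8 undetermined.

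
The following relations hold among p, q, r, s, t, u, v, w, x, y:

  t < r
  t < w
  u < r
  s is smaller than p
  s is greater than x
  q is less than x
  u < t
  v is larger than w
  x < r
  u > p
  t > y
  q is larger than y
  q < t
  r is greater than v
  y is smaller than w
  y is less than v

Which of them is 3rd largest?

Piecing the relations together gives one ordering: y < q < x < s < p < u < t < w < v < r.
The 3rd largest is w.

w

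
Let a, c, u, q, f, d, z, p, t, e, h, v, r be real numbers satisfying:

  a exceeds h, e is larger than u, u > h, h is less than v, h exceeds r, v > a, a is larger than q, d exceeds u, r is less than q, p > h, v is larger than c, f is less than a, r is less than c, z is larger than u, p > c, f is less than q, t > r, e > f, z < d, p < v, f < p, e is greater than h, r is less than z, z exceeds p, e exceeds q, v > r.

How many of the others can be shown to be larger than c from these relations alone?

Directly above c: p, v.
One step further: z (3 so far).
One step further: d (4 so far).
No other element is forced above c by the given relations, so the count is 4.

4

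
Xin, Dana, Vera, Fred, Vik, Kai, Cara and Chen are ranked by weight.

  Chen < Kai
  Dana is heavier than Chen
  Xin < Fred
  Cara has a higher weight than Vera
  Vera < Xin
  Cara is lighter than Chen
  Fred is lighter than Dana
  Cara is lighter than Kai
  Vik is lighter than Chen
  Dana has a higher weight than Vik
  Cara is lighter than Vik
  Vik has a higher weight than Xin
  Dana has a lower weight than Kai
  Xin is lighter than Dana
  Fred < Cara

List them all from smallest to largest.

Vera < Xin < Fred < Cara < Vik < Chen < Dana < Kai

The consecutive links are each given: Vera < Xin; Xin < Fred; Fred < Cara; Cara < Vik; Vik < Chen; Chen < Dana; Dana < Kai.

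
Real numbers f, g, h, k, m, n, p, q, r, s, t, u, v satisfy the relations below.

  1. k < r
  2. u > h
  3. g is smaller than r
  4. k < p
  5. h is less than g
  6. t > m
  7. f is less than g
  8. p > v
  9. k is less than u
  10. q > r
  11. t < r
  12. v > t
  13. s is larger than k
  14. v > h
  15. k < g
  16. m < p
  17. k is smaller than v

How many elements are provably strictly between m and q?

Chaining upward from m reaches: t, r, v, p.
Chaining downward from q reaches: k, h, f, g, t, r.
Strictly between m and q are those in both lists: t, r — 2 elements.

2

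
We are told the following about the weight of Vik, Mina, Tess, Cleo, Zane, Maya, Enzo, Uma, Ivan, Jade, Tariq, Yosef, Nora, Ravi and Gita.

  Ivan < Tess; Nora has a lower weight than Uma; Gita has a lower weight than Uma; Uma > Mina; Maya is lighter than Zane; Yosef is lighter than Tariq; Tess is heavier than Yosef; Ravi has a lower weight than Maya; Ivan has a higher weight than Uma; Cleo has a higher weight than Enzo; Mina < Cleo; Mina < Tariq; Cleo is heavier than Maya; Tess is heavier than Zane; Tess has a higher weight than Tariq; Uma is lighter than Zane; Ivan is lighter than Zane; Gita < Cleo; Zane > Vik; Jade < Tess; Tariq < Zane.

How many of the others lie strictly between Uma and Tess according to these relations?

The relations place Uma below Tess. An element lies strictly between them when it is forced above Uma and also forced below Tess.
Above Uma: {Ivan, Zane}. Below Tess: {Vik, Gita, Ravi, Maya, Jade, Nora, Yosef, Mina, Tariq, Ivan, Zane}.
Intersection: {Ivan, Zane} — 2.

2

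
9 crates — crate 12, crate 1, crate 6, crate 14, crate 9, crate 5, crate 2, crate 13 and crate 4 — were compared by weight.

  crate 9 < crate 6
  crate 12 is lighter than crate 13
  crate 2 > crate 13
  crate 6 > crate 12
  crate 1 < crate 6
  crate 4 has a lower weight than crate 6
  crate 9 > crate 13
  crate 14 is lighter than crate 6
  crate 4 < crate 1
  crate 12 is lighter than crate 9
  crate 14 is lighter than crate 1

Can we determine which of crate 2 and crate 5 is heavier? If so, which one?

Following every chain through crate 5: nothing is chained to crate 5.
crate 2 is not reached, and no chain runs the other way from crate 2 to crate 5.
So the given relations leave the order of crate 5 and crate 2 undetermined.

undetermined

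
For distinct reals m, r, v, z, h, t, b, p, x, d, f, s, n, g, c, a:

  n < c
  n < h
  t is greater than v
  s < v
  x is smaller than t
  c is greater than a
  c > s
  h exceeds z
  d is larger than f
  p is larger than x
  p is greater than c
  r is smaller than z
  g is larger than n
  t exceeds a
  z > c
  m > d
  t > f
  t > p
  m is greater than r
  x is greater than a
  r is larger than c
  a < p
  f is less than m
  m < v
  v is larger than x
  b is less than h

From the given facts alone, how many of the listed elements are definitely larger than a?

From a the given relations immediately reach x, c, p, t.
From those, r, z, v — 7 in total.
From those, m, h — 9 in total.
Nothing else is reachable above a; 9 in all.

9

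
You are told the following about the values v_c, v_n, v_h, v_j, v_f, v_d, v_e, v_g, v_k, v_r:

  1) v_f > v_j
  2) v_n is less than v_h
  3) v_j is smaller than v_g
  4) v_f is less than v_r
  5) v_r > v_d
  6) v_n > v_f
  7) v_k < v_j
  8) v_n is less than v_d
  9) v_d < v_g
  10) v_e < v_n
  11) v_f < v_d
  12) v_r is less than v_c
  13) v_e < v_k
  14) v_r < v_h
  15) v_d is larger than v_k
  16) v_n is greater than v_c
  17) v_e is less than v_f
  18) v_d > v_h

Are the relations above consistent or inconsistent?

inconsistent

We have v_d < v_r stated directly, yet also v_r < v_c < v_n < v_h < v_d by chaining the others — so v_r < v_d. Contradiction.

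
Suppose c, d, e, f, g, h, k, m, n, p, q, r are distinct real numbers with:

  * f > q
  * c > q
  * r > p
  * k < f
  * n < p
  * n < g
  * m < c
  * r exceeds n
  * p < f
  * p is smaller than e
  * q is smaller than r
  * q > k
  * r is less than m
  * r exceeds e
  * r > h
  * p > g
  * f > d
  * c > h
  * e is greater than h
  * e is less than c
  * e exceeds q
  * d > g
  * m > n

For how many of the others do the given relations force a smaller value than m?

8

The elements the relations force below m are k, n, g, h, p, q, e, r — no chain reaches any other.
That is 8.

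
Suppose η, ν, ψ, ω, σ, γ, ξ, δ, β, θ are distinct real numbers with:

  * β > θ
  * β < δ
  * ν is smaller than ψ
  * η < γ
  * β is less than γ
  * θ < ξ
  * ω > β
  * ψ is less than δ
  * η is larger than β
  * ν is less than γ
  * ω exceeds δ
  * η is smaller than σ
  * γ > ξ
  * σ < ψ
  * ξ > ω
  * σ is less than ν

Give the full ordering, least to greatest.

The consecutive links are each given: θ < β; β < η; η < σ; σ < ν; ν < ψ; ψ < δ; δ < ω; ω < ξ; ξ < γ.

θ < β < η < σ < ν < ψ < δ < ω < ξ < γ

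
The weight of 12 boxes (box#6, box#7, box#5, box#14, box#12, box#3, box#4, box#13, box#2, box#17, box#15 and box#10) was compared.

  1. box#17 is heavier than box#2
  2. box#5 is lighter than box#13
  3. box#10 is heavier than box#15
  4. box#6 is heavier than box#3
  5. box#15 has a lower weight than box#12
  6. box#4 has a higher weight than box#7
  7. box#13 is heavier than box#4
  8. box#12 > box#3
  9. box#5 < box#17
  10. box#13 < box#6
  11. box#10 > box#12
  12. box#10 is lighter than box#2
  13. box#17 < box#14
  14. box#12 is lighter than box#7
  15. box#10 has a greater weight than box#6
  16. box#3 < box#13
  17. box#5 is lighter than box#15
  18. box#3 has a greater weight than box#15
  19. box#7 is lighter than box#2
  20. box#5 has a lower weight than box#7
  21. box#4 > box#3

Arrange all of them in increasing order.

Nothing is placed below box#5, so it is least; from there box#5 < box#15; box#15 < box#3; box#3 < box#12; box#12 < box#7; box#7 < box#4; box#4 < box#13; box#13 < box#6; box#6 < box#10; box#10 < box#2; box#2 < box#17; box#17 < box#14, each given directly.

box#5 < box#15 < box#3 < box#12 < box#7 < box#4 < box#13 < box#6 < box#10 < box#2 < box#17 < box#14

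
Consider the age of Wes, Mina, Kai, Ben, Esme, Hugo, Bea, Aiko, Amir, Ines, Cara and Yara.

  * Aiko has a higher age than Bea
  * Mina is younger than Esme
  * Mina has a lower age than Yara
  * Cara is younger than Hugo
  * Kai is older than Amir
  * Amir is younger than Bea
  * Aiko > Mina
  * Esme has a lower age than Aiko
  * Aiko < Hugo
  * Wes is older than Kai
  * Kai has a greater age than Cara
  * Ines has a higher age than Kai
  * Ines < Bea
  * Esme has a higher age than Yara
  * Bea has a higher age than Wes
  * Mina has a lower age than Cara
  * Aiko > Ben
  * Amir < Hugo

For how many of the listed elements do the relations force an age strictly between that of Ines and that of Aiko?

1

Chaining upward from Ines reaches: Bea, Hugo.
Chaining downward from Aiko reaches: Amir, Mina, Cara, Kai, Wes, Yara, Bea, Ben, Esme.
Strictly between Ines and Aiko are those in both lists: Bea — 1 element.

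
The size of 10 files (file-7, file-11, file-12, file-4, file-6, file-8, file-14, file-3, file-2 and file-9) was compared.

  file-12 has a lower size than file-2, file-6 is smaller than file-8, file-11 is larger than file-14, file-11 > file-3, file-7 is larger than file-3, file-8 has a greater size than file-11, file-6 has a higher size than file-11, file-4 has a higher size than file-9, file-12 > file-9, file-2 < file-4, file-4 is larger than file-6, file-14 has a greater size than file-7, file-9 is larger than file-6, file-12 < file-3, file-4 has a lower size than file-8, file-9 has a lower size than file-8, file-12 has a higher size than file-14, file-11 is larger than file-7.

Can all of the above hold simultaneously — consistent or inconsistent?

Chaining the given relations yields file-3 < file-7 < file-14 < file-11 < file-6 < file-9 < file-12, so file-3 < file-12. But one relation states file-12 < file-3. These cannot both hold.

inconsistent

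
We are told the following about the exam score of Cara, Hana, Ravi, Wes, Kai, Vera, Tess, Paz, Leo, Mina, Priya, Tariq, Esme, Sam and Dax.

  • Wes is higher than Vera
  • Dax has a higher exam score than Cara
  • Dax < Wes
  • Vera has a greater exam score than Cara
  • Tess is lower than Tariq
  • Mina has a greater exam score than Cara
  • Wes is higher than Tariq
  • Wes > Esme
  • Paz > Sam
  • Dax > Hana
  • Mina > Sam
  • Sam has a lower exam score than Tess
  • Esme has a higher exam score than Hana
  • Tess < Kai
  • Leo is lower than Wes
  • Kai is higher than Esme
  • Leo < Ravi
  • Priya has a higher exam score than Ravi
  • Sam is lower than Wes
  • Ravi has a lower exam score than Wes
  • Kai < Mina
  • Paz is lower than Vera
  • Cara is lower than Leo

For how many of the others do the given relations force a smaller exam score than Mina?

6

The elements the relations force below Mina are Sam, Tess, Cara, Hana, Esme, Kai — no chain reaches any other.
That is 6.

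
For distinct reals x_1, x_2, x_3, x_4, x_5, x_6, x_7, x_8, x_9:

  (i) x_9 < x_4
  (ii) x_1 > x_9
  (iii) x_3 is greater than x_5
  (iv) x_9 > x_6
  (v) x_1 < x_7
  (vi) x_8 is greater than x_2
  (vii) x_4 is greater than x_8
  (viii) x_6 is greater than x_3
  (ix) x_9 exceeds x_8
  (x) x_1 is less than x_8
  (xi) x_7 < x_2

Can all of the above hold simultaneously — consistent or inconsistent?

inconsistent

We have x_8 < x_9 stated directly, yet also x_9 < x_1 < x_7 < x_2 < x_8 by chaining the others — so x_9 < x_8. Contradiction.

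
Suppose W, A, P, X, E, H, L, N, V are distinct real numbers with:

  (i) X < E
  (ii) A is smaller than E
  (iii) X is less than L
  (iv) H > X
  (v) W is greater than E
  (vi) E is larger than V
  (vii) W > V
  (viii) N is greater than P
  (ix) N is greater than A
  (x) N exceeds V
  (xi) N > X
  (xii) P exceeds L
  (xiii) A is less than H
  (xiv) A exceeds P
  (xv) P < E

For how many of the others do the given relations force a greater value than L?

The elements the relations force above L are P, A, E, N, W, H — no chain reaches any other.
That is 6.

6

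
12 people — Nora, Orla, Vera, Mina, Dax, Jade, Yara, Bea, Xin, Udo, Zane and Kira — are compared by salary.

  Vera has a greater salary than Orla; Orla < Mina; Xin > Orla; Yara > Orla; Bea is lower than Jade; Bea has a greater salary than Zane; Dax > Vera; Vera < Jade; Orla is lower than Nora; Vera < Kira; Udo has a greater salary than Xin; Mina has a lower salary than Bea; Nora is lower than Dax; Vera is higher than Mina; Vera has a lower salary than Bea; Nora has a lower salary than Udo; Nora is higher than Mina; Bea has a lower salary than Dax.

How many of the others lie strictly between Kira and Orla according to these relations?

2

The relations place Orla below Kira. An element lies strictly between them when it is forced above Orla and also forced below Kira.
Above Orla: {Mina, Nora, Vera, Bea, Jade, Xin, Dax, Yara, Udo}. Below Kira: {Mina, Vera}.
Intersection: {Mina, Vera} — 2.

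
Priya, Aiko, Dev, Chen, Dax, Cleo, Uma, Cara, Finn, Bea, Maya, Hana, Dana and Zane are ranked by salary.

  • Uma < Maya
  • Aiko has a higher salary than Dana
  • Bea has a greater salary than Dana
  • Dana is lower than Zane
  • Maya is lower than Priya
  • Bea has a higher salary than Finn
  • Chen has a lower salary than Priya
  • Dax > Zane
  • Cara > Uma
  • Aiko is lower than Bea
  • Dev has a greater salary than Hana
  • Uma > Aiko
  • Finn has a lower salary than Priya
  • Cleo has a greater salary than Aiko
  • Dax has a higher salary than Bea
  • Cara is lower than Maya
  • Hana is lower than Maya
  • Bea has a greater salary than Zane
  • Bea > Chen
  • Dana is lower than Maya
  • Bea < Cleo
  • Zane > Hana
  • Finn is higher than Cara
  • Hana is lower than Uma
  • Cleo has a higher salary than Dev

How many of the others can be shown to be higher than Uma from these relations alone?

7

From Uma the given relations immediately reach Cara, Maya.
From those, Finn, Priya — 4 in total.
From those, Bea — 5 in total.
From those, Cleo, Dax — 7 in total.
No other element is forced above Uma by the given relations, so the count is 7.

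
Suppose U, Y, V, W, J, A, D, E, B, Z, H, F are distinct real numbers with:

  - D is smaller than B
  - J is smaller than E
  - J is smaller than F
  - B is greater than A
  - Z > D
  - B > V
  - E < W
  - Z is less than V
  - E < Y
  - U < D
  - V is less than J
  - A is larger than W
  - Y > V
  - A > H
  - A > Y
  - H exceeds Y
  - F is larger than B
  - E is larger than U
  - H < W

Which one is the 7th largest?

E

Chaining the given pairs: U < D < Z < V < J < E < Y < H < W < A < B < F.
The 7th largest is E.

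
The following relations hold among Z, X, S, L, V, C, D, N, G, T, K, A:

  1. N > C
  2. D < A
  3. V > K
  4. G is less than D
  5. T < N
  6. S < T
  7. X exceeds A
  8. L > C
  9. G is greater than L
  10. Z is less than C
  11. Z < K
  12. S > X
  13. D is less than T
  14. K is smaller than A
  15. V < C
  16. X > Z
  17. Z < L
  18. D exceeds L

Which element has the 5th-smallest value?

L

Chaining the given pairs: Z < K < V < C < L < G < D < A < X < S < T < N.
Counting 5 from the smallest end gives L.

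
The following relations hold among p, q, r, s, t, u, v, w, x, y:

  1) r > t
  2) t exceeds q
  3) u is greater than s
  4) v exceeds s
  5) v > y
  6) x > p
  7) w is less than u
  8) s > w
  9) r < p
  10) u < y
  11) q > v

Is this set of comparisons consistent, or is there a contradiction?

The single ordering w < s < u < y < v < q < t < r < p < x satisfies every listed relation, so no contradiction arises.

consistent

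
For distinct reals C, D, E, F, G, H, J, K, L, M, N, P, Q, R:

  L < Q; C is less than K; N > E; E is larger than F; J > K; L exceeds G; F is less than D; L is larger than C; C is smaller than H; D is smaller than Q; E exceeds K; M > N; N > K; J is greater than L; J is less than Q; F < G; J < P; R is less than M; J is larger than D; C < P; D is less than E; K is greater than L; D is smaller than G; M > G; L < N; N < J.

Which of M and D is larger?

D < G and G < L give D < L.
Then L < K extends the chain to K.
Then K < E extends the chain to E.
With E < N: D < G < L < K < E < N.
With N < M: D < G < L < K < E < N < M.
So D < M; M is the larger of the two.

M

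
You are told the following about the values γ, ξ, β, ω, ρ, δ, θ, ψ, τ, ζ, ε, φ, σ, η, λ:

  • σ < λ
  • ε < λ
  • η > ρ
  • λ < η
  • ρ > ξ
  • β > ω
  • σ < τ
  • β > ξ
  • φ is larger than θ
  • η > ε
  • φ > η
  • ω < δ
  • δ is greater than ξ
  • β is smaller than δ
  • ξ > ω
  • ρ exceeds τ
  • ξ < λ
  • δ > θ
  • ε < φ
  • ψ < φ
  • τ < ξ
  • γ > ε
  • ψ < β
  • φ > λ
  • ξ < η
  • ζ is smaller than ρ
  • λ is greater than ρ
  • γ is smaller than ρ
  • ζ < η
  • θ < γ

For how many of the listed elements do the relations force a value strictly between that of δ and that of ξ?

The relations place ξ below δ. An element lies strictly between them when it is forced above ξ and also forced below δ.
Above ξ: {ρ, λ, β, η, φ}. Below δ: {θ, ω, ψ, σ, τ, β}.
Intersection: {β} — 1.

1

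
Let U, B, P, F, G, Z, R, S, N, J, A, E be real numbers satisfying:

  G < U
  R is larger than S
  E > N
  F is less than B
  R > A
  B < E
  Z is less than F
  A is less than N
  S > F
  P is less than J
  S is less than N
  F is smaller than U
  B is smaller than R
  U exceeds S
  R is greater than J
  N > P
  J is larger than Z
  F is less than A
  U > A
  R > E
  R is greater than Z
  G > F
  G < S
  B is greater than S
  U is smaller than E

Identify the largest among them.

Z is not greatest since Z < F; P is not greatest since P < J; F is not greatest since F < S; G is not greatest since G < U; A is not greatest since A < N; S is not greatest since S < U; B is not greatest since B < R; U is not greatest since U < E; N is not greatest since N < E; J is not greatest since J < R; E is not greatest since E < R.
Only R has nothing above it, so R is the largest.

R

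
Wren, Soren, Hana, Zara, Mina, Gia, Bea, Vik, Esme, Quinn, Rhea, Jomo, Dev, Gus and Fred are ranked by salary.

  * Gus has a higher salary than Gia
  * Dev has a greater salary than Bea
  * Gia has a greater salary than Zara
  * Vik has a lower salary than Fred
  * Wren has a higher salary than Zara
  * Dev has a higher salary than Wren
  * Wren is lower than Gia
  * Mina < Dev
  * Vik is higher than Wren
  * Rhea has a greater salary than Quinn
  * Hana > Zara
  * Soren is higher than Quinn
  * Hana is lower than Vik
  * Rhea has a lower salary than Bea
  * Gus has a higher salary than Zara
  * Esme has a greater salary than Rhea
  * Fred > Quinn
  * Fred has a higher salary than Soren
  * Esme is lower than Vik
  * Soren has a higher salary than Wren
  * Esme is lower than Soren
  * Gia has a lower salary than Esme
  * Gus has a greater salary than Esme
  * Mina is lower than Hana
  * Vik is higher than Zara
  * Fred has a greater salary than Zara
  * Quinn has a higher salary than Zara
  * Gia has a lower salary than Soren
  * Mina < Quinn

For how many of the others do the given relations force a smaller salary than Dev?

6

From Dev the given relations immediately reach Wren, Mina, Bea.
From those, Zara, Rhea — 5 in total.
From those, Quinn — 6 in total.
No other element is forced below Dev by the given relations, so the count is 6.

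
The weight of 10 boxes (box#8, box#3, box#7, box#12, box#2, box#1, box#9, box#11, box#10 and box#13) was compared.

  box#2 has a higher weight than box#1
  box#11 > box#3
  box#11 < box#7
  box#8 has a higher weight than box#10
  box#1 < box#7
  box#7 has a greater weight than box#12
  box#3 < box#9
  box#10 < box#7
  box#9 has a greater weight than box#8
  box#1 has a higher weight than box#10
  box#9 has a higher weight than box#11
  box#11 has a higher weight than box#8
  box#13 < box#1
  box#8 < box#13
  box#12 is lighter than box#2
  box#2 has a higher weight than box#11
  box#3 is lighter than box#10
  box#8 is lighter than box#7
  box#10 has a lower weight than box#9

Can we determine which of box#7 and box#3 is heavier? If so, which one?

box#7

box#3 < box#10 and box#10 < box#8 give box#3 < box#8.
Then box#8 < box#11 extends the chain to box#11.
With box#11 < box#7: box#3 < box#10 < box#8 < box#11 < box#7.
So box#7 is heavier.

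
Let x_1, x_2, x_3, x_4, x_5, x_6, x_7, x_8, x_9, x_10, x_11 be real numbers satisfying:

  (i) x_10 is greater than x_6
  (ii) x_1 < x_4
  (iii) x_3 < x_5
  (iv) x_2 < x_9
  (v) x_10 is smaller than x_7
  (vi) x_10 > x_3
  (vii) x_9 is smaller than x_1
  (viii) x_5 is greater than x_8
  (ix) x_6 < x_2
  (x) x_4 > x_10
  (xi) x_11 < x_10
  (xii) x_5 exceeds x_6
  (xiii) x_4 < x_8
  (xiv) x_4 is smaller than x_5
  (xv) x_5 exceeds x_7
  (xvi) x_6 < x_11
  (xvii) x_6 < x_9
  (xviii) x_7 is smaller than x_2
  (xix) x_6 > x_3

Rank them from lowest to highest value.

Each adjacent pair is fixed by a given relation: x_3 < x_6; x_6 < x_11; x_11 < x_10; x_10 < x_7; x_7 < x_2; x_2 < x_9; x_9 < x_1; x_1 < x_4; x_4 < x_8; x_8 < x_5. Chaining them end to end gives the full order.

x_3 < x_6 < x_11 < x_10 < x_7 < x_2 < x_9 < x_1 < x_4 < x_8 < x_5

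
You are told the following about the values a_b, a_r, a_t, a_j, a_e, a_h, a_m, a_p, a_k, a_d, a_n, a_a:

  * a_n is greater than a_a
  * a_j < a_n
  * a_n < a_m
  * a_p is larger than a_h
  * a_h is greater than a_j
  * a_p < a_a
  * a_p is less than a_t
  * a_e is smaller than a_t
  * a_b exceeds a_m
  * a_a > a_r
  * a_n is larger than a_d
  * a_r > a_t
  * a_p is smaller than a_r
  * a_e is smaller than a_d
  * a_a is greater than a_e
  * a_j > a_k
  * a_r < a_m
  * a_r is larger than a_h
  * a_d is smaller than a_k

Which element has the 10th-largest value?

Piecing the relations together gives one ordering: a_e < a_d < a_k < a_j < a_h < a_p < a_t < a_r < a_a < a_n < a_m < a_b.
Counting 10 from the largest end gives a_k.

a_k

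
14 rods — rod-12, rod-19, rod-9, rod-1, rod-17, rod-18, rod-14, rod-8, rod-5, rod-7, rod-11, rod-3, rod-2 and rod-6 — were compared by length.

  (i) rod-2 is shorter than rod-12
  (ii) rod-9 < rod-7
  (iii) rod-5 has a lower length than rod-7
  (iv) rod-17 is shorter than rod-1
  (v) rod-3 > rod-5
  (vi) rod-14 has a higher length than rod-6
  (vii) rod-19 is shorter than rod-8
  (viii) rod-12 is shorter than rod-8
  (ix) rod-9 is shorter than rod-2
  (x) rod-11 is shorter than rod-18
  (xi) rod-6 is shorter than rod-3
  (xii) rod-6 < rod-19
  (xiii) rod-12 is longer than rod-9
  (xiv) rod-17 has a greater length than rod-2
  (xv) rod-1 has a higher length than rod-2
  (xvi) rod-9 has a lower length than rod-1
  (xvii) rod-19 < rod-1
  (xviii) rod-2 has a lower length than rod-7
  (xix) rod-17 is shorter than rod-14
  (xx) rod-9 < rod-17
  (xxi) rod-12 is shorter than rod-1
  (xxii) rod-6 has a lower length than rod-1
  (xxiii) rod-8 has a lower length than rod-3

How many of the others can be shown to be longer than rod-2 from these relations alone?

7

From rod-2 the given relations immediately reach rod-17, rod-12, rod-7, rod-1.
From those, rod-8, rod-14 — 6 in total.
From those, rod-3 — 7 in total.
Nothing else is reachable above rod-2; 7 in all.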